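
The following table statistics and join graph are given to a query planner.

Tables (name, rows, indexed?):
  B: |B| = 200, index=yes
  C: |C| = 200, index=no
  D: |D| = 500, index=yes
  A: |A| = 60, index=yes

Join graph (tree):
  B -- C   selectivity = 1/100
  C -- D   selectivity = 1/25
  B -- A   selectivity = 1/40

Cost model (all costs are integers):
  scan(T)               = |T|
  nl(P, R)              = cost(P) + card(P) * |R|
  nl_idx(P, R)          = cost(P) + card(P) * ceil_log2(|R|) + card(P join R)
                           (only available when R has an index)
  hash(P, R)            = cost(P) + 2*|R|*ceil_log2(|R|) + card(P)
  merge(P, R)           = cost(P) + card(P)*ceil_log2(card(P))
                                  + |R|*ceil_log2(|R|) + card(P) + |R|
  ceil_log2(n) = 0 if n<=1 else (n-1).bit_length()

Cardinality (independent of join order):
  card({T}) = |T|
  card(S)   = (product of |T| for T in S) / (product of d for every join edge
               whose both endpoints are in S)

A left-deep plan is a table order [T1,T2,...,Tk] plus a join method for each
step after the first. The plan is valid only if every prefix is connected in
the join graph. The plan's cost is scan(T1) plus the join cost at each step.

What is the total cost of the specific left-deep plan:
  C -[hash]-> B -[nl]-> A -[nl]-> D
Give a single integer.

327600

step 1: scan C: cost=200, card=200
step 2: join B via hash
    card(P join B) = 200*200/(100) = 400
    cost = 200 + 2*200*8 + 200 = 3600
step 3: join A via nl
    card(P join A) = 400*60/(40) = 600
    cost = 3600 + 400*60 = 27600
step 4: join D via nl
    card(P join D) = 600*500/(25) = 12000
    cost = 27600 + 600*500 = 327600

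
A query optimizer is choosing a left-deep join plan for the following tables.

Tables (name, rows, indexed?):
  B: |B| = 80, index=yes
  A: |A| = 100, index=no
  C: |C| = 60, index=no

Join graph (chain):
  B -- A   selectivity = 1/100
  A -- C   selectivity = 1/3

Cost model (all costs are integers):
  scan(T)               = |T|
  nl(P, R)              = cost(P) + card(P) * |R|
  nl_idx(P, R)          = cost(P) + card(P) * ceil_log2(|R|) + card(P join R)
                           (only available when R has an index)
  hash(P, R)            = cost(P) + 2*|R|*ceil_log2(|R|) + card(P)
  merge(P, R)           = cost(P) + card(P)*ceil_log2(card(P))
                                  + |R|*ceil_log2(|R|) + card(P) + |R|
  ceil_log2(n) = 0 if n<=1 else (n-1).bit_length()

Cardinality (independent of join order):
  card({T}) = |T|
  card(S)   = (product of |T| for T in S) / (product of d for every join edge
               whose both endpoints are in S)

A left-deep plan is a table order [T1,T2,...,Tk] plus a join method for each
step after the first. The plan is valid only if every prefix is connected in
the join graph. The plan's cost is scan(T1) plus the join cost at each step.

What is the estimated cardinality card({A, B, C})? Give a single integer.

1600

Tables in S: A(100), B(80), C(60)
Edges inside S: B-A(d=100), A-C(d=3)
numerator = 100 * 80 * 60 = 480000
denominator = 100 * 3 = 300
card(S) = 480000 / 300 = 1600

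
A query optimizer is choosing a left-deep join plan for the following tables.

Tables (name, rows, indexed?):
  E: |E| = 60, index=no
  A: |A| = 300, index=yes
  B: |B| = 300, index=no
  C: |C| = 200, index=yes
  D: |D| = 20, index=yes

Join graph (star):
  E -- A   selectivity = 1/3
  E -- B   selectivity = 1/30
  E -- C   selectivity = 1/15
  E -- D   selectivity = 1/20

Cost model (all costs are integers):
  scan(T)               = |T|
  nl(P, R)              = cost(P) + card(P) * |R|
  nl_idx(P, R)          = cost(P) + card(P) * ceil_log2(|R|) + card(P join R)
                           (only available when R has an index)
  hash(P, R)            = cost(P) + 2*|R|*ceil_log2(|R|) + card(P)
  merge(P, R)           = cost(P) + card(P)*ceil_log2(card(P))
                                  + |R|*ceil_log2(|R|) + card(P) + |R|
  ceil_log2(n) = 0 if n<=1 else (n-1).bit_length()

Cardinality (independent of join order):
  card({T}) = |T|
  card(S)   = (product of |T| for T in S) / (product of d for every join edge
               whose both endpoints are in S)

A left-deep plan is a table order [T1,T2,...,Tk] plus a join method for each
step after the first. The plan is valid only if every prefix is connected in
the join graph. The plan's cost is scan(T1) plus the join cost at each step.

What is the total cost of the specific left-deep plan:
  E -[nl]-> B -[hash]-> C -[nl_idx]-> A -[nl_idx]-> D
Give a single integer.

step 1: scan E: cost=60, card=60
step 2: join B via nl
    card(P join B) = 60*300/(30) = 600
    cost = 60 + 60*300 = 18060
step 3: join C via hash
    card(P join C) = 600*200/(15) = 8000
    cost = 18060 + 2*200*8 + 600 = 21860
step 4: join A via nl_idx
    card(P join A) = 8000*300/(3) = 800000
    cost = 21860 + 8000*9 + 800000 = 893860
step 5: join D via nl_idx
    card(P join D) = 800000*20/(20) = 800000
    cost = 893860 + 800000*5 + 800000 = 5693860

5693860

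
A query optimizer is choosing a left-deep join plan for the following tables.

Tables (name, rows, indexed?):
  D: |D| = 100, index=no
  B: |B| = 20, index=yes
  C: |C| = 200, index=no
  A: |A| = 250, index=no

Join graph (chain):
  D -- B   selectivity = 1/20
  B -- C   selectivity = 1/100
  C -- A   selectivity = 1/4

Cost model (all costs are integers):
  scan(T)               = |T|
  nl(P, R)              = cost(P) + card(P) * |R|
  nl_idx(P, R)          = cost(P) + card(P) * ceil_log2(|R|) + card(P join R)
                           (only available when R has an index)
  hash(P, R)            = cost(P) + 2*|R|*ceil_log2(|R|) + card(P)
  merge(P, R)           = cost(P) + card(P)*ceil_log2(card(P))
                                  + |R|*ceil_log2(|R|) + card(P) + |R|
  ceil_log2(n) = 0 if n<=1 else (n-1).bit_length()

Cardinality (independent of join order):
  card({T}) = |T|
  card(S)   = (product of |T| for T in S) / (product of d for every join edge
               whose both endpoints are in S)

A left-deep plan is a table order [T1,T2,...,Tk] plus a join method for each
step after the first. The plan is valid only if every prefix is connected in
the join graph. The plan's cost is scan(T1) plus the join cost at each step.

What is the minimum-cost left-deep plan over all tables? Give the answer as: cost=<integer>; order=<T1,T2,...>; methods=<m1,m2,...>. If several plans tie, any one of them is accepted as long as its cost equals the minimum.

cost=5730; order=C,B,D,A; methods=hash,merge,merge

Selinger DP (subsets sized 1..n):
  {D}: scan cost=100, card=100
  {B}: scan cost=20, card=20
  {C}: scan cost=200, card=200
  {A}: scan cost=250, card=250
  {BD}: card=100; try (B,hash)→400, (B,nl_idx)→700, (D,merge)→940, (B,merge)→1020, (D,hash)→1440, (D,nl)→2020 …(+1); best=400 via (B,hash)
  {BC}: card=40; try (B,hash)→600, (B,nl_idx)→1240, (C,merge)→1940, (B,merge)→2120, (C,hash)→3240, (C,nl)→4020 …(+1); best=600 via (B,hash)
  {AC}: card=12500; try (C,hash)→3700, (A,merge)→4250, (C,merge)→4300, (A,hash)→4400, (A,nl)→50200, (C,nl)→50250; best=3700 via (C,hash)
  {BCD}: card=200; try (D,merge)→1680, (D,hash)→2040, (C,merge)→3000, (C,hash)→3700, (D,nl)→4600, (C,nl)→20400; best=1680 via (D,merge)
  {ABC}: card=2500; try (A,merge)→3130, (A,hash)→4640, (A,nl)→10600, (B,hash)→16400, (B,nl_idx)→68700, (B,merge)→191320 …(+1); best=3130 via (A,merge)
  {ABCD}: card=12500; try (A,merge)→5730, (A,hash)→5880, (D,hash)→7030, (D,merge)→36430, (A,nl)→51680, (D,nl)→253130; best=5730 via (A,merge)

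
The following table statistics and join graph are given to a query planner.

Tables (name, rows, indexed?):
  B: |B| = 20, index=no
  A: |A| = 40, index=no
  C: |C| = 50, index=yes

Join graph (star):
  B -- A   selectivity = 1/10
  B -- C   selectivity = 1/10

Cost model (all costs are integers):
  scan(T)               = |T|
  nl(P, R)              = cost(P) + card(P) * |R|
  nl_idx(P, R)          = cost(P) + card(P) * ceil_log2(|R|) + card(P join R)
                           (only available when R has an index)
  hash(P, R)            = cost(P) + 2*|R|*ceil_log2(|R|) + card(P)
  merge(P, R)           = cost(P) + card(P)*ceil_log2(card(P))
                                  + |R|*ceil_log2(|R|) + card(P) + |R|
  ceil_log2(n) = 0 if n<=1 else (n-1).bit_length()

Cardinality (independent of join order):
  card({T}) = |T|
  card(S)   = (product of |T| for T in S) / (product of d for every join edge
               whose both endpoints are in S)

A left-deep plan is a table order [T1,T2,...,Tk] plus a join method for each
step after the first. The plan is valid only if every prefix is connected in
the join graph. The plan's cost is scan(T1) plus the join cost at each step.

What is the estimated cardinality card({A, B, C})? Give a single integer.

400

Tables in S: A(40), B(20), C(50)
Edges inside S: B-A(d=10), B-C(d=10)
numerator = 40 * 20 * 50 = 40000
denominator = 10 * 10 = 100
card(S) = 40000 / 100 = 400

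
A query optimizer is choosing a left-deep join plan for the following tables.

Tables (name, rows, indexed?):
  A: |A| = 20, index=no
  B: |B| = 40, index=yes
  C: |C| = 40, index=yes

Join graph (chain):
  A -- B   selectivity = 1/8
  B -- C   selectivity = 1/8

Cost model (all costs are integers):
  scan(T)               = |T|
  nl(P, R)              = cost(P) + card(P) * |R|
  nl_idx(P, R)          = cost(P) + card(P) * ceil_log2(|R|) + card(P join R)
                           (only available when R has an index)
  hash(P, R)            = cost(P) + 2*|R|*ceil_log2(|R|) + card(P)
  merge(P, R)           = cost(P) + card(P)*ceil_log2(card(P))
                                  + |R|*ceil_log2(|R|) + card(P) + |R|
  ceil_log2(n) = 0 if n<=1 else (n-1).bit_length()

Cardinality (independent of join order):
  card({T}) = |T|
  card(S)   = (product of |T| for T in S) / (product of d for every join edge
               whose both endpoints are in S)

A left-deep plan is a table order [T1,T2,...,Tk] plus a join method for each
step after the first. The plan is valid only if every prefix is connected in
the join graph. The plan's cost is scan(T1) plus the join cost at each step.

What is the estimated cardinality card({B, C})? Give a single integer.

200

Tables in S: B(40), C(40)
Edges inside S: B-C(d=8)
numerator = 40 * 40 = 1600
denominator = 8 = 8
card(S) = 1600 / 8 = 200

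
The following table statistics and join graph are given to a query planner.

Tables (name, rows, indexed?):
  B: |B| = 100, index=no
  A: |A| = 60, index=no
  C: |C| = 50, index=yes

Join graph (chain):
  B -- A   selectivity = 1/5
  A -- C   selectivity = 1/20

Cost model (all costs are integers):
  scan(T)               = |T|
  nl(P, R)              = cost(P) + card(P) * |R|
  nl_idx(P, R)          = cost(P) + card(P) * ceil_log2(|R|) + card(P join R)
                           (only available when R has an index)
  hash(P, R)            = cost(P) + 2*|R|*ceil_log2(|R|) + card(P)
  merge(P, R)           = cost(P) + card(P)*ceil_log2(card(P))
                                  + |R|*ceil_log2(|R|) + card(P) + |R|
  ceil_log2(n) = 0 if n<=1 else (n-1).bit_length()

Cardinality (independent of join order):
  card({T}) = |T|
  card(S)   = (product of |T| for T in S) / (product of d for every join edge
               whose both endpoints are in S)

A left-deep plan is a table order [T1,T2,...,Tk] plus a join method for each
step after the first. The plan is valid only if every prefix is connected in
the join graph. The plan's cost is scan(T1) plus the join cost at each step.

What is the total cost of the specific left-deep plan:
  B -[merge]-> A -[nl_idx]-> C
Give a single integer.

11520

step 1: scan B: cost=100, card=100
step 2: join A via merge
    card(P join A) = 100*60/(5) = 1200
    cost = 100 + 100*7 + 60*6 + 100 + 60 = 1320
step 3: join C via nl_idx
    card(P join C) = 1200*50/(20) = 3000
    cost = 1320 + 1200*6 + 3000 = 11520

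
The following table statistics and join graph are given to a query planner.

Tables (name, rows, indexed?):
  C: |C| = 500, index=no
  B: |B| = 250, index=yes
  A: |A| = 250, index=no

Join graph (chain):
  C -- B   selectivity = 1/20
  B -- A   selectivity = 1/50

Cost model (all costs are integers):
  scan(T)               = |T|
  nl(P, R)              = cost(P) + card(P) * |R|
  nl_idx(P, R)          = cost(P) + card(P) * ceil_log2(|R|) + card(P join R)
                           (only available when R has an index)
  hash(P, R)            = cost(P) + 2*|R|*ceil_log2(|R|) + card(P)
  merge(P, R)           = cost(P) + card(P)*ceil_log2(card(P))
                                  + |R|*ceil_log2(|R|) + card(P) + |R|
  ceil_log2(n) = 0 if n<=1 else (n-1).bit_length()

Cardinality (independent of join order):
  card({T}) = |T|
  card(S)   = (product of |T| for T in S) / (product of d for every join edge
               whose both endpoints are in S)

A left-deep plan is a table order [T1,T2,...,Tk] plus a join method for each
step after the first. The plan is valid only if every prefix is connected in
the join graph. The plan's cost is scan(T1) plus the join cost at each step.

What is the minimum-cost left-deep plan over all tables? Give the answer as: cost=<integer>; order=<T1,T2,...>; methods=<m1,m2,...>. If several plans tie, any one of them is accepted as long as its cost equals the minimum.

Selinger DP (subsets sized 1..n):
  {C}: scan cost=500, card=500
  {B}: scan cost=250, card=250
  {A}: scan cost=250, card=250
  {BC}: card=6250; try (B,hash)→5000, (C,merge)→7500, (B,merge)→7750, (C,hash)→9500, (B,nl_idx)→10750, (C,nl)→125250 …(+1); best=5000 via (B,hash)
  {AB}: card=1250; try (B,nl_idx)→3500, (B,hash)→4500, (A,hash)→4500, (B,merge)→4750, (A,merge)→4750, (B,nl)→62750 …(+1); best=3500 via (B,nl_idx)
  {ABC}: card=31250; try (C,hash)→13750, (A,hash)→15250, (C,merge)→23500, (A,merge)→94750, (C,nl)→628500, (A,nl)→1567500; best=13750 via (C,hash)

cost=13750; order=A,B,C; methods=nl_idx,hash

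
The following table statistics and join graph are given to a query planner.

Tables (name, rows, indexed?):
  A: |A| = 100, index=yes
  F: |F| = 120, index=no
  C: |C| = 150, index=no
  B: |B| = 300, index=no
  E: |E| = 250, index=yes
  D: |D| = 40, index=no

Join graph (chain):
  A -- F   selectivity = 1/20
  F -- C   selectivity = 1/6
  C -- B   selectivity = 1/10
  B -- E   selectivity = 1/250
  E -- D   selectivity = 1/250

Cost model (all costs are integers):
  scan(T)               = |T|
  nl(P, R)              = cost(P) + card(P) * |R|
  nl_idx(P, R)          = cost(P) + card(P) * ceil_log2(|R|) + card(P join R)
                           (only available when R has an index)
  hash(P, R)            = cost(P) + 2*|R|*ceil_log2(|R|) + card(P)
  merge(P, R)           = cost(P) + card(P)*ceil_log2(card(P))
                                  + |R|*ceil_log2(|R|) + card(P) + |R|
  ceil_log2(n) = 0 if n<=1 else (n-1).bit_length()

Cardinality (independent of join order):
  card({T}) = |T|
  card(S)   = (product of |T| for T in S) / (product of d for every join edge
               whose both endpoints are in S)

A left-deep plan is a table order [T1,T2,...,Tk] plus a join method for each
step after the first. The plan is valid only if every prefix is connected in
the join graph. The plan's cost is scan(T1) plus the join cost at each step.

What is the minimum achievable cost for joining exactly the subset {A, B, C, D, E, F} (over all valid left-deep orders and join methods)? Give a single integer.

23566

Selinger DP over subsets of {A,B,C,D,E,F}:
  {A}: scan cost=100, card=100
  {F}: scan cost=120, card=120
  {C}: scan cost=150, card=150
  {B}: scan cost=300, card=300
  {E}: scan cost=250, card=250
  {D}: scan cost=40, card=40
  {AF}: card=600; try (A,nl_idx)→1560, (A,hash)→1640, (F,merge)→1860, (F,hash)→1880, (A,merge)→1880, (F,nl)→12100 …(+1); best=1560 via (A,nl_idx)
  {CF}: card=3000; try (F,hash)→1980, (C,merge)→2430, (F,merge)→2460, (C,hash)→2640, (C,nl)→18120, (F,nl)→18150; best=1980 via (F,hash)
  {BC}: card=4500; try (C,hash)→3000, (B,merge)→4500, (C,merge)→4650, (B,hash)→5700, (B,nl)→45150, (C,nl)→45300; best=3000 via (C,hash)
  {BE}: card=300; try (E,nl_idx)→3000, (E,hash)→4600, (B,merge)→5500, (E,merge)→5550, (B,hash)→5900, (B,nl)→75250 …(+1); best=3000 via (E,nl_idx)
  {DE}: card=40; try (E,nl_idx)→400, (D,hash)→980, (E,merge)→2570, (D,merge)→2780, (E,hash)→4080, (E,nl)→10040 …(+1); best=400 via (E,nl_idx)
  {ACF}: card=15000; try (C,hash)→4560, (A,hash)→6380, (C,merge)→9510, (A,nl_idx)→37980, (A,merge)→41780, (C,nl)→91560 …(+1); best=4560 via (C,hash)
  {BCF}: card=90000; try (F,hash)→9180, (B,hash)→10380, (B,merge)→43980, (F,merge)→66960, (F,nl)→543000, (B,nl)→901980; best=9180 via (F,hash)
  {BCE}: card=4500; try (C,hash)→5700, (C,merge)→7350, (E,hash)→11500, (E,nl_idx)→43500, (C,nl)→48000, (E,merge)→68250 …(+1); best=5700 via (C,hash)
  {BDE}: card=48; try (B,merge)→3680, (D,hash)→3780, (B,hash)→5840, (D,merge)→6280, (B,nl)→12400, (D,nl)→15000; best=3680 via (B,merge)
  {ABCF}: card=450000; try (B,hash)→24960, (A,hash)→100580, (B,merge)→232560, (A,nl_idx)→1089180, (A,merge)→1629980, (B,nl)→4504560 …(+1); best=24960 via (B,hash)
  {BCEF}: card=90000; try (F,hash)→11880, (F,merge)→69660, (E,hash)→103180, (F,nl)→545700, (E,nl_idx)→819180, (E,merge)→1631430 …(+1); best=11880 via (F,hash)
  {BCDE}: card=720; try (C,merge)→5366, (C,hash)→6128, (D,hash)→10680, (C,nl)→10880, (D,merge)→68980, (D,nl)→185700; best=5366 via (C,merge)
  {ABCEF}: card=450000; try (A,hash)→103280, (E,hash)→478960, (A,nl_idx)→1091880, (A,merge)→1632680, (E,nl_idx)→4074960, (A,nl)→9011880 …(+2); best=103280 via (A,hash)
  {BCDEF}: card=14400; try (F,hash)→7766, (F,merge)→14246, (F,nl)→91766, (D,hash)→102360, (D,merge)→1632160, (D,nl)→3611880; best=7766 via (F,hash)
  {ABCDEF}: card=72000; try (A,hash)→23566, (A,nl_idx)→180566, (A,merge)→224566, (D,hash)→553760, (A,nl)→1447766, (D,merge)→9103560 …(+1); best=23566 via (A,hash)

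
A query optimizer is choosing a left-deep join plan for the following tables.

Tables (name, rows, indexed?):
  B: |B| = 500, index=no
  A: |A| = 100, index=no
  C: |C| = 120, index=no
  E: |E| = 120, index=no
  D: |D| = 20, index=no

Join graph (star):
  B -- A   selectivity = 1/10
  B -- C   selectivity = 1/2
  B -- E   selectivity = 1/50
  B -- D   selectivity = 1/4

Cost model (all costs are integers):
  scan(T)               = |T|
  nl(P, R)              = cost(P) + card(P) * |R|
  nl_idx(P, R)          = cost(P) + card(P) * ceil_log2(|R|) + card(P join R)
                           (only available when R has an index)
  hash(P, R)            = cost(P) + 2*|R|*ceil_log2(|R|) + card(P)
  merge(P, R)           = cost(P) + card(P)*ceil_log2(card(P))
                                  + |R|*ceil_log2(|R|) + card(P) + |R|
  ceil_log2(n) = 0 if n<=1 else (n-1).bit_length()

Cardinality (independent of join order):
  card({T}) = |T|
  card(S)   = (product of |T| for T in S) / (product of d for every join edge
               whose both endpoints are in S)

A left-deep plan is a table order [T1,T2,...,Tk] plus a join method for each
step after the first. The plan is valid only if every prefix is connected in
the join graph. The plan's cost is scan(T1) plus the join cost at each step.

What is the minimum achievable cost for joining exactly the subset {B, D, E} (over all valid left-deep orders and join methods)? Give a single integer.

Selinger DP over subsets of {B,D,E}:
  {B}: scan cost=500, card=500
  {E}: scan cost=120, card=120
  {D}: scan cost=20, card=20
  {BE}: card=1200; try (E,hash)→2680, (B,merge)→6080, (E,merge)→6460, (B,hash)→9240, (B,nl)→60120, (E,nl)→60500; best=2680 via (E,hash)
  {BD}: card=2500; try (D,hash)→1200, (B,merge)→5140, (D,merge)→5620, (B,hash)→9040, (B,nl)→10020, (D,nl)→10500; best=1200 via (D,hash)
  {BDE}: card=6000; try (D,hash)→4080, (E,hash)→5380, (D,merge)→17200, (D,nl)→26680, (E,merge)→34660, (E,nl)→301200; best=4080 via (D,hash)

4080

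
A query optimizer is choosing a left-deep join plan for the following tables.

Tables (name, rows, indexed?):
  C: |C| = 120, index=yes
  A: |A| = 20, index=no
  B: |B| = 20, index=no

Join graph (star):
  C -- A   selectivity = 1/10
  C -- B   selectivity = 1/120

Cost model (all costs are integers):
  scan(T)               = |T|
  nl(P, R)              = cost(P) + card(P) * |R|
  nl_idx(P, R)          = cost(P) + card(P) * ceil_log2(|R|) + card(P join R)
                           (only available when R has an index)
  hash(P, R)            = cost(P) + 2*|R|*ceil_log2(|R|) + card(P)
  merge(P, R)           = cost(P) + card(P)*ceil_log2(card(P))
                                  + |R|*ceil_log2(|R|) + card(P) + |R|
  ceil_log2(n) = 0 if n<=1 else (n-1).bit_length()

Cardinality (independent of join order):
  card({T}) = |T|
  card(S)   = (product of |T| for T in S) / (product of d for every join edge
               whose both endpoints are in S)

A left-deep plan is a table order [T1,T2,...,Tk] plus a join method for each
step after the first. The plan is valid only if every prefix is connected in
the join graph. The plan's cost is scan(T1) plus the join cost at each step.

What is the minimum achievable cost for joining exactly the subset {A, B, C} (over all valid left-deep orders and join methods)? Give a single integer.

400

Selinger DP over subsets of {A,B,C}:
  {C}: scan cost=120, card=120
  {A}: scan cost=20, card=20
  {B}: scan cost=20, card=20
  {AC}: card=240; try (C,nl_idx)→400, (A,hash)→440, (C,merge)→1100, (A,merge)→1200, (C,hash)→1720, (C,nl)→2420 …(+1); best=400 via (C,nl_idx)
  {BC}: card=20; try (C,nl_idx)→180, (B,hash)→440, (C,merge)→1100, (B,merge)→1200, (C,hash)→1720, (C,nl)→2420 …(+1); best=180 via (C,nl_idx)
  {ABC}: card=40; try (A,hash)→400, (A,merge)→420, (A,nl)→580, (B,hash)→840, (B,merge)→2680, (B,nl)→5200; best=400 via (A,hash)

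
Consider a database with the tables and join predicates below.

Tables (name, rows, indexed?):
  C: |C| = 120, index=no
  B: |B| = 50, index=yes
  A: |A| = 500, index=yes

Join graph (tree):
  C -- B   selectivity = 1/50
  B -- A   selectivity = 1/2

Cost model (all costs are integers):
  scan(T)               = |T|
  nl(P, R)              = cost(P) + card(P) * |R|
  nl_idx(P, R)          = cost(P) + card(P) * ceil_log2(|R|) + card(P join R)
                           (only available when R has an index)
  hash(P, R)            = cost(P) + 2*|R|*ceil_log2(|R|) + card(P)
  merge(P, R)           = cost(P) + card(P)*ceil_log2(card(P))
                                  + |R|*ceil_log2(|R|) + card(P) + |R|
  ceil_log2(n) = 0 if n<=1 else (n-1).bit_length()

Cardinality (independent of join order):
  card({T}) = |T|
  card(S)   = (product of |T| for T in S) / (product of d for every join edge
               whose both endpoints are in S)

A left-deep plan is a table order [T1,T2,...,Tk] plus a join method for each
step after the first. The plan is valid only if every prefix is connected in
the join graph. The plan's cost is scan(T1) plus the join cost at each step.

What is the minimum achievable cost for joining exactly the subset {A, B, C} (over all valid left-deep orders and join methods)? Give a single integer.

Selinger DP over subsets of {A,B,C}:
  {C}: scan cost=120, card=120
  {B}: scan cost=50, card=50
  {A}: scan cost=500, card=500
  {BC}: card=120; try (B,hash)→840, (B,nl_idx)→960, (C,merge)→1360, (B,merge)→1430, (C,hash)→1780, (C,nl)→6050 …(+1); best=840 via (B,hash)
  {AB}: card=12500; try (B,hash)→1600, (A,merge)→5400, (B,merge)→5850, (A,hash)→9100, (A,nl_idx)→13000, (B,nl_idx)→16000 …(+2); best=1600 via (B,hash)
  {ABC}: card=30000; try (A,merge)→6800, (A,hash)→9960, (C,hash)→15780, (A,nl_idx)→31920, (A,nl)→60840, (C,merge)→190060 …(+1); best=6800 via (A,merge)

6800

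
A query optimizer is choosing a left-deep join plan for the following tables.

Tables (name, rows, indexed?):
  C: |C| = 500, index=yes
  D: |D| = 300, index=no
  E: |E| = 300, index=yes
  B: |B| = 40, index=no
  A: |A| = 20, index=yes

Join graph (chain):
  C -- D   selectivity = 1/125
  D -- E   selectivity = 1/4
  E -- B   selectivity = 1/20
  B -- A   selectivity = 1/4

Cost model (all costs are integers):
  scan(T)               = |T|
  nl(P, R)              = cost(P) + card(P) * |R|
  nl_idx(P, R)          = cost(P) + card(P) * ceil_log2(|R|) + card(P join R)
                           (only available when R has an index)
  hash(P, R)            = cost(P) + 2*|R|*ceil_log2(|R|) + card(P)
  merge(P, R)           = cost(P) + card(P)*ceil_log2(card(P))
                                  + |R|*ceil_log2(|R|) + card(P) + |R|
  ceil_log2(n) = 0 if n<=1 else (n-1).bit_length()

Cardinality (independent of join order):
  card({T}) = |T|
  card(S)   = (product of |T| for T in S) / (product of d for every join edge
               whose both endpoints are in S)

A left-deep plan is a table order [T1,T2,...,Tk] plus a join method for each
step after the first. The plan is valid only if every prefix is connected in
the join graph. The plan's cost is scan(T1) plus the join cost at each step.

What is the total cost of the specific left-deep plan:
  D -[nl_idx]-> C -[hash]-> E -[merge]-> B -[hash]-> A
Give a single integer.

step 1: scan D: cost=300, card=300
step 2: join C via nl_idx
    card(P join C) = 300*500/(125) = 1200
    cost = 300 + 300*9 + 1200 = 4200
step 3: join E via hash
    card(P join E) = 1200*300/(4) = 90000
    cost = 4200 + 2*300*9 + 1200 = 10800
step 4: join B via merge
    card(P join B) = 90000*40/(20) = 180000
    cost = 10800 + 90000*17 + 40*6 + 90000 + 40 = 1631080
step 5: join A via hash
    card(P join A) = 180000*20/(4) = 900000
    cost = 1631080 + 2*20*5 + 180000 = 1811280

1811280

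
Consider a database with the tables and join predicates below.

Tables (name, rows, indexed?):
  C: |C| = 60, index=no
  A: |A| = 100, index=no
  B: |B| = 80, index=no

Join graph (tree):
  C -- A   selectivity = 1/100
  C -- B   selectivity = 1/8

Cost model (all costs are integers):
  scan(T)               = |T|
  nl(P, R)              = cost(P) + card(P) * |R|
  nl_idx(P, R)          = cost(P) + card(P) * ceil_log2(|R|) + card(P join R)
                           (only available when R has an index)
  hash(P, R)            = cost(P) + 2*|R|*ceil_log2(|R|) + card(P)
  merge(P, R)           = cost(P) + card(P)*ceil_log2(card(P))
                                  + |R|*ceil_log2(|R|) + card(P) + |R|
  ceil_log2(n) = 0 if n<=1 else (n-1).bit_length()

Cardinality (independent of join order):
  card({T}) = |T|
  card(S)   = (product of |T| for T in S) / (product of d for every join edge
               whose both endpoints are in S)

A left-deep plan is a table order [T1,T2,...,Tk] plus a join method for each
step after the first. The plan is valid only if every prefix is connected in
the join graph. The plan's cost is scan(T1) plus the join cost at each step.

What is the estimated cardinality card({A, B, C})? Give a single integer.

Tables in S: A(100), B(80), C(60)
Edges inside S: C-A(d=100), C-B(d=8)
numerator = 100 * 80 * 60 = 480000
denominator = 100 * 8 = 800
card(S) = 480000 / 800 = 600

600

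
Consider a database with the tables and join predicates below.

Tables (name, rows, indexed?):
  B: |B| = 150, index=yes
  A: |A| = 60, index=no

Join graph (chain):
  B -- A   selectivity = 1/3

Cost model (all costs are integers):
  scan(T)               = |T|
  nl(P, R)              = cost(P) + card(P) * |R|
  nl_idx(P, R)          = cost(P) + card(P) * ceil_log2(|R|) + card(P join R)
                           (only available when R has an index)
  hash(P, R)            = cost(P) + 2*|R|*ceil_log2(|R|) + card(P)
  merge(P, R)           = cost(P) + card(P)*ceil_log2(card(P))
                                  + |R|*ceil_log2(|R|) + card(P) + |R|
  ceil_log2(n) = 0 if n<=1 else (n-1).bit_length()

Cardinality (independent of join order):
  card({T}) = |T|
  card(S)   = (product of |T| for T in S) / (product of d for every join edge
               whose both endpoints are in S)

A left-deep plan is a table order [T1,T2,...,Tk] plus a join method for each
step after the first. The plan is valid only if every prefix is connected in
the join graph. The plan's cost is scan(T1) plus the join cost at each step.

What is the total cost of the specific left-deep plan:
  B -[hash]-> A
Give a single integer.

step 1: scan B: cost=150, card=150
step 2: join A via hash
    card(P join A) = 150*60/(3) = 3000
    cost = 150 + 2*60*6 + 150 = 1020

1020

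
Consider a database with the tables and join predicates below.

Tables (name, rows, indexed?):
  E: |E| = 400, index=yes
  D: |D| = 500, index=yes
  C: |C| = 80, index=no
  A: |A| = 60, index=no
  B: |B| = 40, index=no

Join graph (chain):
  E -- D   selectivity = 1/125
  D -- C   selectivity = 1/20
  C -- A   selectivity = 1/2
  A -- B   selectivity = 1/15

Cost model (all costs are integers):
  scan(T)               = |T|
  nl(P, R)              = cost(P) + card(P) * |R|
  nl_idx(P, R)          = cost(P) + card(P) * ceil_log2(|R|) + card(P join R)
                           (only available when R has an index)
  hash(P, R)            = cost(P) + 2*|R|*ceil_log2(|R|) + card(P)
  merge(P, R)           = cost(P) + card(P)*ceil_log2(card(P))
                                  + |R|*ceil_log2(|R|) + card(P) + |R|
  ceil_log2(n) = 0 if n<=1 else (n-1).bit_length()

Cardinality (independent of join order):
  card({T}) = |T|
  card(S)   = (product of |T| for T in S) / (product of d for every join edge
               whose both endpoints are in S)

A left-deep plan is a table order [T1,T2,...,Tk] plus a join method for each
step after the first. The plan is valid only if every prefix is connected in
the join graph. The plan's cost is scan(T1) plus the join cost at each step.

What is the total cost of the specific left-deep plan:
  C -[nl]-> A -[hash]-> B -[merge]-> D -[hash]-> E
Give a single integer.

269560

step 1: scan C: cost=80, card=80
step 2: join A via nl
    card(P join A) = 80*60/(2) = 2400
    cost = 80 + 80*60 = 4880
step 3: join B via hash
    card(P join B) = 2400*40/(15) = 6400
    cost = 4880 + 2*40*6 + 2400 = 7760
step 4: join D via merge
    card(P join D) = 6400*500/(20) = 160000
    cost = 7760 + 6400*13 + 500*9 + 6400 + 500 = 102360
step 5: join E via hash
    card(P join E) = 160000*400/(125) = 512000
    cost = 102360 + 2*400*9 + 160000 = 269560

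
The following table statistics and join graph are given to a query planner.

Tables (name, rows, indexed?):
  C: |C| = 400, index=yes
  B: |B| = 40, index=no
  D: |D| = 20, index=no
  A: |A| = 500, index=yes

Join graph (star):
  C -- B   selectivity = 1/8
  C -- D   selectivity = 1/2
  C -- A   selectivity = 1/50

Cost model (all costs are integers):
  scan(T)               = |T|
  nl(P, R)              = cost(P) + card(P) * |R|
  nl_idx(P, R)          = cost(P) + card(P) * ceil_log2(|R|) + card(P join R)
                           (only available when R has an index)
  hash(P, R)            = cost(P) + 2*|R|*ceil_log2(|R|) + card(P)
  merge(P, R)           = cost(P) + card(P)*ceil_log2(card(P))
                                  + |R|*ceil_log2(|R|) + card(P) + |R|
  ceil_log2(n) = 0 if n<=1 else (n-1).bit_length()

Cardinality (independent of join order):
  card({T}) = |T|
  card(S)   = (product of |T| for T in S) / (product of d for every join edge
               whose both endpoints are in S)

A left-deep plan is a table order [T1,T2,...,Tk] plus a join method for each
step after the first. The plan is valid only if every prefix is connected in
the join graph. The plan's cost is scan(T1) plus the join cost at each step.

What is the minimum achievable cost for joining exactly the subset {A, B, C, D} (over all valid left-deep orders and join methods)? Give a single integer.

32480

Selinger DP over subsets of {A,B,C,D}:
  {C}: scan cost=400, card=400
  {B}: scan cost=40, card=40
  {D}: scan cost=20, card=20
  {A}: scan cost=500, card=500
  {BC}: card=2000; try (B,hash)→1280, (C,nl_idx)→2400, (C,merge)→4320, (B,merge)→4680, (C,hash)→7280, (C,nl)→16040 …(+1); best=1280 via (B,hash)
  {CD}: card=4000; try (D,hash)→1000, (C,merge)→4140, (C,nl_idx)→4200, (D,merge)→4520, (C,hash)→7240, (C,nl)→8020 …(+1); best=1000 via (D,hash)
  {AC}: card=4000; try (A,nl_idx)→8000, (C,hash)→8200, (C,nl_idx)→9000, (A,merge)→9400, (C,merge)→9500, (A,hash)→9800 …(+2); best=8000 via (A,nl_idx)
  {BCD}: card=20000; try (D,hash)→3480, (B,hash)→5480, (D,merge)→25400, (D,nl)→41280, (B,merge)→53280, (B,nl)→161000; best=3480 via (D,hash)
  {ABC}: card=20000; try (A,hash)→12280, (B,hash)→12480, (A,merge)→30280, (A,nl_idx)→39280, (B,merge)→60280, (B,nl)→168000 …(+1); best=12280 via (A,hash)
  {ACD}: card=40000; try (D,hash)→12200, (A,hash)→14000, (A,merge)→58000, (D,merge)→60120, (A,nl_idx)→77000, (D,nl)→88000 …(+1); best=12200 via (D,hash)
  {ABCD}: card=200000; try (D,hash)→32480, (A,hash)→32480, (B,hash)→52680, (A,merge)→328480, (D,merge)→332400, (A,nl_idx)→383480 …(+4); best=32480 via (D,hash)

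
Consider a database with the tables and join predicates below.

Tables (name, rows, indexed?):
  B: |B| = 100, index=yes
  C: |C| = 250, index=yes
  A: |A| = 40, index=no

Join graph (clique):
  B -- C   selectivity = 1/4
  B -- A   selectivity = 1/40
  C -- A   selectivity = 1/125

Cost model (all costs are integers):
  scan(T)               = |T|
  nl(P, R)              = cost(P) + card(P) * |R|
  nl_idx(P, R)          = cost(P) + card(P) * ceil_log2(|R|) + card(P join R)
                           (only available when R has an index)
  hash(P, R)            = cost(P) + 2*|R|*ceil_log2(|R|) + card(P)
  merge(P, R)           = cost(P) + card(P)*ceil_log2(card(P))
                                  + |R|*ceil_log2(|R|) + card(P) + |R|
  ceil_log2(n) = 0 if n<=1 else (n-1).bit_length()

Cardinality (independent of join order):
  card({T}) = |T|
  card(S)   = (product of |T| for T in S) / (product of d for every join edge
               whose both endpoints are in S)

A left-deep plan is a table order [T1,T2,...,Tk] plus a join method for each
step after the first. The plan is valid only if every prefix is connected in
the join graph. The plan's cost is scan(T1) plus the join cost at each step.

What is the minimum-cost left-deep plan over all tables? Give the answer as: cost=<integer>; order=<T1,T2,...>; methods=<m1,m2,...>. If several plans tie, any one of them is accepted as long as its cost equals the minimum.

Selinger DP (subsets sized 1..n):
  {B}: scan cost=100, card=100
  {C}: scan cost=250, card=250
  {A}: scan cost=40, card=40
  {BC}: card=6250; try (B,hash)→1900, (C,merge)→3150, (B,merge)→3300, (C,hash)→4200, (C,nl_idx)→7150, (B,nl_idx)→8250 …(+2); best=1900 via (B,hash)
  {AB}: card=100; try (B,nl_idx)→420, (A,hash)→680, (B,merge)→1120, (A,merge)→1180, (B,hash)→1480, (B,nl)→4040 …(+1); best=420 via (B,nl_idx)
  {AC}: card=80; try (C,nl_idx)→440, (A,hash)→980, (C,merge)→2570, (A,merge)→2780, (C,hash)→4080, (C,nl)→10040 …(+1); best=440 via (C,nl_idx)
  {ABC}: card=50; try (B,nl_idx)→1050, (C,nl_idx)→1270, (B,merge)→1880, (B,hash)→1920, (C,merge)→3470, (C,hash)→4520 …(+5); best=1050 via (B,nl_idx)

cost=1050; order=A,C,B; methods=nl_idx,nl_idx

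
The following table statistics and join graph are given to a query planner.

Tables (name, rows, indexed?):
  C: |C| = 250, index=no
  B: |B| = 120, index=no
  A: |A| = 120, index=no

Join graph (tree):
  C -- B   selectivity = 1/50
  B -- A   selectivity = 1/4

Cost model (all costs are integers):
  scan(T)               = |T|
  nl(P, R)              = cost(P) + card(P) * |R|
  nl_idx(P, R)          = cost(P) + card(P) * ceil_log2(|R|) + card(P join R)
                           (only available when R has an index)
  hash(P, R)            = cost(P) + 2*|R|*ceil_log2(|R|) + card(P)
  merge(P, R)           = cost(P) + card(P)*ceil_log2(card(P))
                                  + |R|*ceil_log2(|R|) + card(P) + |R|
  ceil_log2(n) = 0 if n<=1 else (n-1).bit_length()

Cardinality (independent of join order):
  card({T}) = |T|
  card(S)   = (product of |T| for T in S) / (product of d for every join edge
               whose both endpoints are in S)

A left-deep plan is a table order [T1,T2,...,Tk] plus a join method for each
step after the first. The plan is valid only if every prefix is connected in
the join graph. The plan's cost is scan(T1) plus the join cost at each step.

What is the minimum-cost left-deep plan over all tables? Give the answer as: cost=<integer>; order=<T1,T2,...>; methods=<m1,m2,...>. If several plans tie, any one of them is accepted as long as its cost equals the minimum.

Selinger DP (subsets sized 1..n):
  {C}: scan cost=250, card=250
  {B}: scan cost=120, card=120
  {A}: scan cost=120, card=120
  {BC}: card=600; try (B,hash)→2180, (C,merge)→3330, (B,merge)→3460, (C,hash)→4240, (C,nl)→30120, (B,nl)→30250; best=2180 via (B,hash)
  {AB}: card=3600; try (B,hash)→1920, (A,hash)→1920, (B,merge)→2040, (A,merge)→2040, (B,nl)→14520, (A,nl)→14520; best=1920 via (B,hash)
  {ABC}: card=18000; try (A,hash)→4460, (C,hash)→9520, (A,merge)→9740, (C,merge)→50970, (A,nl)→74180, (C,nl)→901920; best=4460 via (A,hash)

cost=4460; order=C,B,A; methods=hash,hash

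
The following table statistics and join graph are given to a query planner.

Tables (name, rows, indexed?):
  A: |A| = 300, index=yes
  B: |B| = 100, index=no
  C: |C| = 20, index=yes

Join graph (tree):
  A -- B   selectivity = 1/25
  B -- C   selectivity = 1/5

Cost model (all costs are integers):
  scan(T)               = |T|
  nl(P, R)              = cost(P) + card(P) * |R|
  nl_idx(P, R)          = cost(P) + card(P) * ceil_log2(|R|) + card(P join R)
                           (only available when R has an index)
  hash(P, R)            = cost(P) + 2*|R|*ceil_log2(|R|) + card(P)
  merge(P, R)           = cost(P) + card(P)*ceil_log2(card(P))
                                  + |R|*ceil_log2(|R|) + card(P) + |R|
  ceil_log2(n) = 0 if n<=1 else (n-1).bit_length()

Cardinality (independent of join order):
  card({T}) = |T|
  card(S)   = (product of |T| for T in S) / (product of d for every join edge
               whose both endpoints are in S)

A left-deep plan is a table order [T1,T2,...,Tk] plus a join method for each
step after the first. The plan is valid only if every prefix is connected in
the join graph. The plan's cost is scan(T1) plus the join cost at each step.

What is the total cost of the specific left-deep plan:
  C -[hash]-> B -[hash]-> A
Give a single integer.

7240

step 1: scan C: cost=20, card=20
step 2: join B via hash
    card(P join B) = 20*100/(5) = 400
    cost = 20 + 2*100*7 + 20 = 1440
step 3: join A via hash
    card(P join A) = 400*300/(25) = 4800
    cost = 1440 + 2*300*9 + 400 = 7240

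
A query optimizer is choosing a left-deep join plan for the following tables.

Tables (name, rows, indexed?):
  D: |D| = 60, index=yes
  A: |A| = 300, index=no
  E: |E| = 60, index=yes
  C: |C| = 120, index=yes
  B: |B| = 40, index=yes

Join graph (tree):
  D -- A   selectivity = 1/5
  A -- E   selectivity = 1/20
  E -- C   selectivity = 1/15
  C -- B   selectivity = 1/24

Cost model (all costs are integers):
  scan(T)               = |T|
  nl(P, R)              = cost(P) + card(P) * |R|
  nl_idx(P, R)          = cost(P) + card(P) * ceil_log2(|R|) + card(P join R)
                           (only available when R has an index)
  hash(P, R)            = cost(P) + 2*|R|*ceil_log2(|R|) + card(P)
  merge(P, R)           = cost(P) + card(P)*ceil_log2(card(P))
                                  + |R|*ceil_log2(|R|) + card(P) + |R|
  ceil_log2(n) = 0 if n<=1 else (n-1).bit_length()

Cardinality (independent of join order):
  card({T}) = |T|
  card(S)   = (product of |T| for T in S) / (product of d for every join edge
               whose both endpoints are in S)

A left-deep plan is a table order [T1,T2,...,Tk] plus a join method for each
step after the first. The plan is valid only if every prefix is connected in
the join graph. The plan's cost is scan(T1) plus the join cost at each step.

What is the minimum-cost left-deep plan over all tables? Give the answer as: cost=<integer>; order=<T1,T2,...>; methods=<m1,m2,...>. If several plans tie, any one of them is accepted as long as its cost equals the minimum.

Selinger DP (subsets sized 1..n):
  {D}: scan cost=60, card=60
  {A}: scan cost=300, card=300
  {E}: scan cost=60, card=60
  {C}: scan cost=120, card=120
  {B}: scan cost=40, card=40
  {AD}: card=3600; try (D,hash)→1320, (A,merge)→3480, (D,merge)→3720, (A,hash)→5520, (D,nl_idx)→5700, (A,nl)→18060 …(+1); best=1320 via (D,hash)
  {AE}: card=900; try (E,hash)→1320, (E,nl_idx)→3000, (A,merge)→3480, (E,merge)→3720, (A,hash)→5520, (A,nl)→18060 …(+1); best=1320 via (E,hash)
  {CE}: card=480; try (E,hash)→960, (C,nl_idx)→960, (E,nl_idx)→1320, (C,merge)→1440, (E,merge)→1500, (C,hash)→1800 …(+2); best=960 via (E,hash)
  {BC}: card=200; try (C,nl_idx)→520, (B,hash)→720, (B,nl_idx)→1040, (C,merge)→1280, (B,merge)→1360, (C,hash)→1760 …(+2); best=520 via (C,nl_idx)
  {ADE}: card=10800; try (D,hash)→2940, (E,hash)→5640, (D,merge)→11640, (D,nl_idx)→17520, (E,nl_idx)→33720, (E,merge)→48540 …(+2); best=2940 via (D,hash)
  {ACE}: card=7200; try (C,hash)→3900, (A,hash)→6840, (A,merge)→8760, (C,merge)→12180, (C,nl_idx)→14820, (C,nl)→109320 …(+1); best=3900 via (C,hash)
  {BCE}: card=800; try (E,hash)→1440, (B,hash)→1920, (E,nl_idx)→2520, (E,merge)→2740, (B,nl_idx)→4640, (B,merge)→6040 …(+2); best=1440 via (E,hash)
  {ACDE}: card=86400; try (D,hash)→11820, (C,hash)→15420, (D,merge)→105120, (D,nl_idx)→133500, (C,nl_idx)→164940, (C,merge)→165900 …(+2); best=11820 via (D,hash)
  {ABCE}: card=12000; try (A,hash)→7640, (B,hash)→11580, (A,merge)→13240, (B,nl_idx)→59100, (B,merge)→104980, (A,nl)→241440 …(+1); best=7640 via (A,hash)
  {ABCDE}: card=144000; try (D,hash)→20360, (B,hash)→98700, (D,merge)→188060, (D,nl_idx)→223640, (B,nl_idx)→674220, (D,nl)→727640 …(+2); best=20360 via (D,hash)

cost=20360; order=B,C,E,A,D; methods=nl_idx,hash,hash,hash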